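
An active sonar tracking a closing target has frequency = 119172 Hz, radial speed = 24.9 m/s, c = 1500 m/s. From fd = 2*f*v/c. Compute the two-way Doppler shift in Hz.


fd = 2*f*v/c = 2 * 119172 * 24.9 / 1500 = 3956.51

3956.51 Hz


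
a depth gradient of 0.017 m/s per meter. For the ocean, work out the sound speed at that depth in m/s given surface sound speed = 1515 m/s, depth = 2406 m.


1555.902 m/s


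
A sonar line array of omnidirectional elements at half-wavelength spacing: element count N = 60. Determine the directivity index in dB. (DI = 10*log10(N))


DI = 10*log10(60) = 17.78

17.78 dB


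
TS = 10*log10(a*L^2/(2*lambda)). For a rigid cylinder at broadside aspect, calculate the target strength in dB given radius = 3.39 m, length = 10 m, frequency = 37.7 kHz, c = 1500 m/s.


lambda = 1500/37700 = 0.03979 m
TS = 10*log10(3.39*10^2/(2*0.03979)) = 36.29

36.29 dB


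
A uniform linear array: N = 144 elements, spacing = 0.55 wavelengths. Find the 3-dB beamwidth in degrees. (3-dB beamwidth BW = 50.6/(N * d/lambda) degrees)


BW = 50.6 / (144 * 0.55) = 50.6 / 79.2 = 0.64

0.64 deg


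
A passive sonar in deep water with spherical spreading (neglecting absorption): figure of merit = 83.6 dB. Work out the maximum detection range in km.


At max range FOM = TL, so 20*log10(R) = 83.6
R = 10^(83.6/20) = 15135.61 m = 15.14 km

15.14 km


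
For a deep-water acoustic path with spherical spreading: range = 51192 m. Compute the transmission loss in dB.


TL = 20*log10(51192) = 94.18

94.18 dB


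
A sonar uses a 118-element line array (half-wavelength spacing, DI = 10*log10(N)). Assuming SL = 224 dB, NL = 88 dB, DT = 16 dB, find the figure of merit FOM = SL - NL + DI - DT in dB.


Step 1: DI = 10*log10(118) = 20.72 dB
Step 2: FOM = SL - NL + DI - DT = 224 - 88 + 20.72 - 16 = 140.72

140.72 dB


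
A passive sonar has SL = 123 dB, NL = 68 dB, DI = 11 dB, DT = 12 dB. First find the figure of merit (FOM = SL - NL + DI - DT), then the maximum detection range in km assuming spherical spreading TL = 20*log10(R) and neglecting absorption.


Step 1: FOM = SL - NL + DI - DT = 123 - 68 + 11 - 12 = 54 dB
Step 2: at max range FOM = TL = 20*log10(R), so R = 10^(54/20) = 501.19 m = 0.5 km

0.5 km


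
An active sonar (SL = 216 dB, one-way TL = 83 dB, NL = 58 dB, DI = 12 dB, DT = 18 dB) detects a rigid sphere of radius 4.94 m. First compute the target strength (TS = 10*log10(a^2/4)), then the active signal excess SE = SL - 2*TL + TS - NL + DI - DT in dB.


Step 1: TS = 10*log10(4.94^2/4) = 7.85 dB
Step 2: SE = SL - 2*TL + TS - NL + DI - DT = 216 - 2*83 + (7.85) - 58 + 12 - 18 = -6.15

-6.15 dB


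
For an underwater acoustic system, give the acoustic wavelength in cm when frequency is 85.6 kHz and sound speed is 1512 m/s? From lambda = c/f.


1.77 cm


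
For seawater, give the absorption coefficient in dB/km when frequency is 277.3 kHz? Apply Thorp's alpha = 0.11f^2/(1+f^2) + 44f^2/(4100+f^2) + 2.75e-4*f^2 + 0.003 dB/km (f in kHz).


f^2 = 76895.29
alpha = 0.11*76895.29/(1+76895.29) + 44*76895.29/(4100+76895.29) + 2.75e-4*76895.29 + 0.003 = 63.032

63.032 dB/km


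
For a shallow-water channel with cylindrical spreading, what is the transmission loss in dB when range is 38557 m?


45.86 dB


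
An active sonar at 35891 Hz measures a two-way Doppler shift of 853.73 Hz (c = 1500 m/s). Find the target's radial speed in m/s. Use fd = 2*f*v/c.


From fd = 2*f*v/c, v = c*fd/(2*f) = 1500 * 853.73 / (2*35891) = 17.84

17.84 m/s


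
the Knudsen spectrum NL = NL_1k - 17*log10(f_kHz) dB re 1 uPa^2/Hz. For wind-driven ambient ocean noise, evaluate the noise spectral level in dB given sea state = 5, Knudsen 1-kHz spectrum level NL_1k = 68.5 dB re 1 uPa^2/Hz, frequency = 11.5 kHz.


NL = NL_1k - 17*log10(f_kHz) = 68.5 - 17*log10(11.5) = 68.5 - (18.03) = 50.47

50.47 dB


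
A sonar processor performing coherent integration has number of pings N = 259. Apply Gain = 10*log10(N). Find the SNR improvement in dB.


Gain = 10*log10(259) = 24.13

24.13 dB


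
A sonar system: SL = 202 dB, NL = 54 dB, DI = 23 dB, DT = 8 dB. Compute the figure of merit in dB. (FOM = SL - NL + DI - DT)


FOM = SL - NL + DI - DT = 202 - 54 + 23 - 8 = 163

163 dB


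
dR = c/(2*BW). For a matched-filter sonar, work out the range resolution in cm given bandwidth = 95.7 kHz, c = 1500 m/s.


0.78 cm


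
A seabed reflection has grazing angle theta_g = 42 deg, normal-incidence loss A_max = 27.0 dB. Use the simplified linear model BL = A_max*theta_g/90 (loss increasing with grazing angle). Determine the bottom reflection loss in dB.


BL = A_max * theta_g / 90 = 27.0 * 42 / 90 = 12.6

12.6 dB


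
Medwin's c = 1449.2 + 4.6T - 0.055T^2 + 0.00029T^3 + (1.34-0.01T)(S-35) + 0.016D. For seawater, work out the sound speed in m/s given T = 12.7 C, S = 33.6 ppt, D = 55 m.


c = 1449.2 + 4.6*12.7 - 0.055*12.7^2 + 0.00029*12.7^3 + (1.34 - 0.01*12.7)*(33.6 - 35) + 0.016*55 = 1498.52

1498.52 m/s


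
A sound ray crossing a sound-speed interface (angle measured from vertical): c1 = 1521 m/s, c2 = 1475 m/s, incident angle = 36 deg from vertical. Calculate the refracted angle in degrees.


sin(theta2) = (c2/c1)*sin(theta1) = (1475/1521)*sin(36 deg) = 0.57001
theta2 = arcsin(0.57001) = 34.75

34.75 deg


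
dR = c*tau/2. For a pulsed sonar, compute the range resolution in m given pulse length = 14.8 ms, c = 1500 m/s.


dR = c*tau/2 = 1500 * 14.8e-3 / 2 = 11.1

11.1 m


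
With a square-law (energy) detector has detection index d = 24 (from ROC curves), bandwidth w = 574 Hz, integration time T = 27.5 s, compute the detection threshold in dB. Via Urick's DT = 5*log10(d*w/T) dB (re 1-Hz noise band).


13.5 dB


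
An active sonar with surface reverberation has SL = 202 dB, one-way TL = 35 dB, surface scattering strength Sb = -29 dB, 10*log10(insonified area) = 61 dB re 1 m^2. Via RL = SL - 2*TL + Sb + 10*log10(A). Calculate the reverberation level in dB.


164 dB


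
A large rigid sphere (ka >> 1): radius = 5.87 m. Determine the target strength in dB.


9.35 dB


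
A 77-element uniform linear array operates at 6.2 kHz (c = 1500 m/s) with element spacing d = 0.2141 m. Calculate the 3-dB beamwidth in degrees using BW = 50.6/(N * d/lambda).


0.74 deg


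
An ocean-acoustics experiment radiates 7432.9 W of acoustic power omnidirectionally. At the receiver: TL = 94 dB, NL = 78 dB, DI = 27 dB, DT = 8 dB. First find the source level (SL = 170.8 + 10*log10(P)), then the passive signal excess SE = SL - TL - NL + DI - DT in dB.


Step 1: SL = 170.8 + 10*log10(7432.9) = 209.51 dB
Step 2: SE = SL - TL - NL + DI - DT = 209.51 - 94 - 78 + 27 - 8 = 56.51

56.51 dB


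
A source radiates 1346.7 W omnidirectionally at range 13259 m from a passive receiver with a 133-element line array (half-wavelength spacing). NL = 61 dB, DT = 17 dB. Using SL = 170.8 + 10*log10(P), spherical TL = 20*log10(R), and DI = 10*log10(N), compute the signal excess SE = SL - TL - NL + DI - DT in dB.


62.88 dB


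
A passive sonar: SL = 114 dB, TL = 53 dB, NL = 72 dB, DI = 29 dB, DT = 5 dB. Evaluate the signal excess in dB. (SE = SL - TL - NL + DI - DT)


13 dB


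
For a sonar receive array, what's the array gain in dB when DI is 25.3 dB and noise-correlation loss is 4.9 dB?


20.4 dB


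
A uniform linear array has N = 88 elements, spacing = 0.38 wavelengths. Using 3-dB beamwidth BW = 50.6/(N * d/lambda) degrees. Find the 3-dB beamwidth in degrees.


1.51 deg


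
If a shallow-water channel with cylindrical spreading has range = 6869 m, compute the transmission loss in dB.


TL = 10*log10(6869) = 38.37

38.37 dB


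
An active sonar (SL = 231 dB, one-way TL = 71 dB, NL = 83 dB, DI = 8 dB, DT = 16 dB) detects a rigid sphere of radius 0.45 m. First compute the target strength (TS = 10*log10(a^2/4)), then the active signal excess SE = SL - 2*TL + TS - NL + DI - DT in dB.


Step 1: TS = 10*log10(0.45^2/4) = -12.96 dB
Step 2: SE = SL - 2*TL + TS - NL + DI - DT = 231 - 2*71 + (-12.96) - 83 + 8 - 16 = -14.96

-14.96 dB


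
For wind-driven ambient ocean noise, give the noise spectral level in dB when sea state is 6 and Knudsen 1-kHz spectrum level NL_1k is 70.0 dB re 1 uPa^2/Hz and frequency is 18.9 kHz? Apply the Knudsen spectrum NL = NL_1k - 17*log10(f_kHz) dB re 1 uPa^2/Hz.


NL = NL_1k - 17*log10(f_kHz) = 70.0 - 17*log10(18.9) = 70.0 - (21.7) = 48.3

48.3 dB


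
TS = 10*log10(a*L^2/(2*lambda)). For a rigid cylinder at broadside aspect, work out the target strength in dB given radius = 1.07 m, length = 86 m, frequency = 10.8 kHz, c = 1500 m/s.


44.55 dB


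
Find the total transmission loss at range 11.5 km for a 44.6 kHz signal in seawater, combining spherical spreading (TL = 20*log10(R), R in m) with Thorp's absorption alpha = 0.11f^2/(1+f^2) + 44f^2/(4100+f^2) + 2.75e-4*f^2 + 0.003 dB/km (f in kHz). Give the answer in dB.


Step 1 (Thorp): alpha = 0.11*1989.16/(1+1989.16) + 44*1989.16/(4100+1989.16) + 2.75e-4*1989.16 + 0.003 = 15.0335 dB/km
Step 2: TL_spread = 20*log10(11500) = 81.21 dB
Step 3: TL_abs = alpha*R = 15.0335 * 11.5 = 172.89 dB
Step 4: TL_total = 81.21 + 172.89 = 254.1

254.1 dB


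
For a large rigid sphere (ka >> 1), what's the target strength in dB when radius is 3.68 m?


TS = 10*log10(3.68^2 / 4) = 10*log10(3.3856) = 5.3

5.3 dB


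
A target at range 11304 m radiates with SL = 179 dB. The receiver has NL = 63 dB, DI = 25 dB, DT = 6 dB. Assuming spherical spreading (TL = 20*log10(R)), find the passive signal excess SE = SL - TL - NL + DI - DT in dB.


Step 1: TL = 20*log10(11304) = 81.06 dB
Step 2: SE = 179 - 81.06 - 63 + 25 - 6 = 53.94

53.94 dB


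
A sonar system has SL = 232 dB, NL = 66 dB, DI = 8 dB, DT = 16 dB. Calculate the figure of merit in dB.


FOM = SL - NL + DI - DT = 232 - 66 + 8 - 16 = 158

158 dB


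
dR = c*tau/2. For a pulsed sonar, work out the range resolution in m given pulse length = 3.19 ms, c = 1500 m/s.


dR = c*tau/2 = 1500 * 3.19e-3 / 2 = 2.3925

2.3925 m


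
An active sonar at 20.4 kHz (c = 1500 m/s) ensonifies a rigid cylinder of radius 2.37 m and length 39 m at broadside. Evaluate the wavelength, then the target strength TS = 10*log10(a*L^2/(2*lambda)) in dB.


Step 1: lambda = c/f = 1500/20400 = 0.07353 m
Step 2: TS = 10*log10(a*L^2/(2*lambda)) = 10*log10(2.37*39^2/(2*0.07353)) = 43.89

43.89 dB


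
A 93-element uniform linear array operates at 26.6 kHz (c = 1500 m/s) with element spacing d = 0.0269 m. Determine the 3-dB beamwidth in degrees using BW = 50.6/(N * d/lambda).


Step 1: lambda = 1500/26600 = 0.05639 m
Step 2: d/lambda = 0.0269/0.05639 = 0.477
Step 3: BW = 50.6/(N * d/lambda) = 50.6/(93 * 0.477) = 1.14

1.14 deg


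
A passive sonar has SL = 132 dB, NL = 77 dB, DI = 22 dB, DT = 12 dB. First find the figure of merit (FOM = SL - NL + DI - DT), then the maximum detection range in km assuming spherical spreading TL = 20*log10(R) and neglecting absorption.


Step 1: FOM = SL - NL + DI - DT = 132 - 77 + 22 - 12 = 65 dB
Step 2: at max range FOM = TL = 20*log10(R), so R = 10^(65/20) = 1778.28 m = 1.78 km

1.78 km


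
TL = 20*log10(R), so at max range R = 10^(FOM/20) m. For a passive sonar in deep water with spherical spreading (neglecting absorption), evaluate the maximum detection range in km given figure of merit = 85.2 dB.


At max range FOM = TL, so 20*log10(R) = 85.2
R = 10^(85.2/20) = 18197.01 m = 18.2 km

18.2 km


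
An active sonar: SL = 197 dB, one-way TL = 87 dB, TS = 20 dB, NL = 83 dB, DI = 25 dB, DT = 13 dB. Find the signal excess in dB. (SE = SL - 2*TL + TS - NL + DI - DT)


SE = SL - 2*TL + TS - NL + DI - DT = 197 - 2*87 + (20) - 83 + 25 - 13 = -28

-28 dB


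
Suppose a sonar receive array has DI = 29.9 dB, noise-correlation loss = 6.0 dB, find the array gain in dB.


AG = DI - L_corr = 29.9 - 6.0 = 23.9

23.9 dB


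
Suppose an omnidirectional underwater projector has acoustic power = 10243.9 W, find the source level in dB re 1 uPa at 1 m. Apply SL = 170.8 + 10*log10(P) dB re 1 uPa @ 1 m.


210.9 dB


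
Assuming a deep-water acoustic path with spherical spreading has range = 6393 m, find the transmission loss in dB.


76.11 dB


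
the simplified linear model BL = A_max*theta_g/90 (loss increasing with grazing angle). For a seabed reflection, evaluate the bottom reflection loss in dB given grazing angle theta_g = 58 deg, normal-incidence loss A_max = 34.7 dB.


BL = A_max * theta_g / 90 = 34.7 * 58 / 90 = 22.36

22.36 dB


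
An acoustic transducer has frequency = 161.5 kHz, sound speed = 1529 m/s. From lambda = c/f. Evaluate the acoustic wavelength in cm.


lambda = c/f = 1529 / 161500 = 0.0095 m = 0.95 cm

0.95 cm


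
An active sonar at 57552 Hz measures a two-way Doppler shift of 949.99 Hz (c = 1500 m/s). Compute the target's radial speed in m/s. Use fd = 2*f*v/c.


From fd = 2*f*v/c, v = c*fd/(2*f) = 1500 * 949.99 / (2*57552) = 12.38

12.38 m/s


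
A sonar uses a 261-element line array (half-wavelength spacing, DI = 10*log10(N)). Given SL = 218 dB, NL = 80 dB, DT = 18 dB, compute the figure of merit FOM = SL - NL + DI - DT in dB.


Step 1: DI = 10*log10(261) = 24.17 dB
Step 2: FOM = SL - NL + DI - DT = 218 - 80 + 24.17 - 18 = 144.17

144.17 dB


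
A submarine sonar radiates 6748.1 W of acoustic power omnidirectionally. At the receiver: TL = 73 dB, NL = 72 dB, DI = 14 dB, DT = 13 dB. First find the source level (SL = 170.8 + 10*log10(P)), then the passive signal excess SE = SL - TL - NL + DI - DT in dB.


Step 1: SL = 170.8 + 10*log10(6748.1) = 209.09 dB
Step 2: SE = SL - TL - NL + DI - DT = 209.09 - 73 - 72 + 14 - 13 = 65.09

65.09 dB


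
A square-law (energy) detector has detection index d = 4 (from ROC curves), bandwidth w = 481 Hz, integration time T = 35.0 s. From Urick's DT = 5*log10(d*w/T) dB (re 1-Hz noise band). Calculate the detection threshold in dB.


DT = 5*log10(d*w/T) = 5*log10(4 * 481 / 35.0) = 5*log10(54.97) = 8.7

8.7 dB


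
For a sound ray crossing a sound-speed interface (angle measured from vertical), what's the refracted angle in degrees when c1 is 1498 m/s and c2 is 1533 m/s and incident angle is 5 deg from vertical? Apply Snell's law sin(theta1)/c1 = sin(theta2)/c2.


5.12 deg


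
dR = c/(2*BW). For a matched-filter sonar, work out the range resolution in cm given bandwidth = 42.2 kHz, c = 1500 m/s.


1.78 cm


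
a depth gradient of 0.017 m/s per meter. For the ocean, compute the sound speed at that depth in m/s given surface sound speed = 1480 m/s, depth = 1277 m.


c = 1480 + 0.017 * 1277 = 1501.709

1501.709 m/s


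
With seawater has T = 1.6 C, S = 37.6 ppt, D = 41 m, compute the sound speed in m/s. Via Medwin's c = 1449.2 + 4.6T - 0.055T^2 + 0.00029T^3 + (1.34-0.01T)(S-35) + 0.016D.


c = 1449.2 + 4.6*1.6 - 0.055*1.6^2 + 0.00029*1.6^3 + (1.34 - 0.01*1.6)*(37.6 - 35) + 0.016*41 = 1460.52

1460.52 m/s


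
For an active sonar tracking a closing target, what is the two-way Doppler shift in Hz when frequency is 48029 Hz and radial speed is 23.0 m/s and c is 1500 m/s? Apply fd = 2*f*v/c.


fd = 2*f*v/c = 2 * 48029 * 23.0 / 1500 = 1472.89

1472.89 Hz


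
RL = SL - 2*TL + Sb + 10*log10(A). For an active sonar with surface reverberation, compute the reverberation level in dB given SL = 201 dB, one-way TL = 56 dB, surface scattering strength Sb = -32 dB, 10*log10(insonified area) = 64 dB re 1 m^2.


RL = SL - 2*TL + Sb + 10*log10(A) = 201 - 2*56 + (-32) + 64 = 121

121 dB


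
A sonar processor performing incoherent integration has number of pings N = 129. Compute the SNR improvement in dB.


Gain = 5*log10(129) = 10.55

10.55 dB


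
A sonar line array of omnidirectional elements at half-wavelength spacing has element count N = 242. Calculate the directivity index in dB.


23.84 dB


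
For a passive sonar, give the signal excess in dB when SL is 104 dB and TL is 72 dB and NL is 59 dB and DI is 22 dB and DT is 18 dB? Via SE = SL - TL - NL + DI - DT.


-23 dB


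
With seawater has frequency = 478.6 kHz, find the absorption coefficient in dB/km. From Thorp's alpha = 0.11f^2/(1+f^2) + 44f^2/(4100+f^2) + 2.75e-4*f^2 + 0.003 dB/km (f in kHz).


106.33 dB/km


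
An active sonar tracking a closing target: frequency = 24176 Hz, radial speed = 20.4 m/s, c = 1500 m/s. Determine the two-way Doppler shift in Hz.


fd = 2*f*v/c = 2 * 24176 * 20.4 / 1500 = 657.59

657.59 Hz


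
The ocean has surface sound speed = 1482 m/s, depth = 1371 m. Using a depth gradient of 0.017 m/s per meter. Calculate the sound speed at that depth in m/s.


c = 1482 + 0.017 * 1371 = 1505.307

1505.307 m/s


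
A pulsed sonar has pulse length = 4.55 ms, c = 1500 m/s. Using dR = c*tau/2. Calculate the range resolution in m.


3.4125 m


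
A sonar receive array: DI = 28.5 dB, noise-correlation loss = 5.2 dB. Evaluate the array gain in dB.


23.3 dB


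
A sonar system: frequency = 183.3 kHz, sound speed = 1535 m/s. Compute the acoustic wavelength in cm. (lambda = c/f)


lambda = c/f = 1535 / 183300 = 0.0084 m = 0.84 cm

0.84 cm


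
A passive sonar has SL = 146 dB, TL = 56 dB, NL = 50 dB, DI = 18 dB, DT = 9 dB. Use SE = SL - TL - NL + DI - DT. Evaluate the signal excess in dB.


49 dB


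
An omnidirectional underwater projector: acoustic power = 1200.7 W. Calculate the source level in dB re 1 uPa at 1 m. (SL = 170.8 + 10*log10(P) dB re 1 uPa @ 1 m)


201.59 dB


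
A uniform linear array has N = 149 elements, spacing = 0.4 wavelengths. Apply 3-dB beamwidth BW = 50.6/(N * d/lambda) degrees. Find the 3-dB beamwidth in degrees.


BW = 50.6 / (149 * 0.4) = 50.6 / 59.6 = 0.85

0.85 deg


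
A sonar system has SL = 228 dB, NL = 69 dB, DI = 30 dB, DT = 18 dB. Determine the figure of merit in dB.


FOM = SL - NL + DI - DT = 228 - 69 + 30 - 18 = 171

171 dB


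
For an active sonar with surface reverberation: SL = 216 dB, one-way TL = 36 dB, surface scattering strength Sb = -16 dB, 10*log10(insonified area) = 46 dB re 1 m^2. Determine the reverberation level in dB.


174 dB


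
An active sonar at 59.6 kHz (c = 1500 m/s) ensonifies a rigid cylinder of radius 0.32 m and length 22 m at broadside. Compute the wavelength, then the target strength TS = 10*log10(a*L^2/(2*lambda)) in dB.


Step 1: lambda = c/f = 1500/59600 = 0.02517 m
Step 2: TS = 10*log10(a*L^2/(2*lambda)) = 10*log10(0.32*22^2/(2*0.02517)) = 34.88

34.88 dB


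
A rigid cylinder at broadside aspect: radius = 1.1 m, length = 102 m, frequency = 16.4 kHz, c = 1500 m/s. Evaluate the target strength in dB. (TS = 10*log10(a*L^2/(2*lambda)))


lambda = 1500/16400 = 0.09146 m
TS = 10*log10(1.1*102^2/(2*0.09146)) = 47.96

47.96 dB


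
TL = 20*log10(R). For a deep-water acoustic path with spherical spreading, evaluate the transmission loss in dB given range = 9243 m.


79.32 dB


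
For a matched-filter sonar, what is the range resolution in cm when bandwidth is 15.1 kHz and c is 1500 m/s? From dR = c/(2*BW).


dR = c/(2*BW) = 1500 / (2 * 15.1e3) = 0.0497 m = 4.97 cm

4.97 cm


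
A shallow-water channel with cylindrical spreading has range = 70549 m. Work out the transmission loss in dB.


TL = 10*log10(70549) = 48.48

48.48 dB


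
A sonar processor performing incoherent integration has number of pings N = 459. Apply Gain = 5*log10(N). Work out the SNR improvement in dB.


Gain = 5*log10(459) = 13.31

13.31 dB


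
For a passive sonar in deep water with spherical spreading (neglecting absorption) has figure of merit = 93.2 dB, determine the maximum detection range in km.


At max range FOM = TL, so 20*log10(R) = 93.2
R = 10^(93.2/20) = 45708.82 m = 45.71 km

45.71 km


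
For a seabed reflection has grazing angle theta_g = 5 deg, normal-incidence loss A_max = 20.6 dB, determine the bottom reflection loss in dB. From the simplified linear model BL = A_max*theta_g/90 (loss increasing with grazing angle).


BL = A_max * theta_g / 90 = 20.6 * 5 / 90 = 1.14

1.14 dB


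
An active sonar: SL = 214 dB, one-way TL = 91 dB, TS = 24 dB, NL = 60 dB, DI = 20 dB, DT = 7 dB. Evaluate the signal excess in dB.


SE = SL - 2*TL + TS - NL + DI - DT = 214 - 2*91 + (24) - 60 + 20 - 7 = 9

9 dB


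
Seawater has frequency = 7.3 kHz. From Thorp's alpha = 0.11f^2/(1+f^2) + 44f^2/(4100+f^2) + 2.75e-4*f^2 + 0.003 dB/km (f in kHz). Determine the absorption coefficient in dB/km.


f^2 = 53.29
alpha = 0.11*53.29/(1+53.29) + 44*53.29/(4100+53.29) + 2.75e-4*53.29 + 0.003 = 0.69

0.69 dB/km


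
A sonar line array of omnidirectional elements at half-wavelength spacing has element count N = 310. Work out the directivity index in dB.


24.91 dB


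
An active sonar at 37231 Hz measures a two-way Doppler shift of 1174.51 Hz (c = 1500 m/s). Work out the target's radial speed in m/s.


From fd = 2*f*v/c, v = c*fd/(2*f) = 1500 * 1174.51 / (2*37231) = 23.66

23.66 m/s


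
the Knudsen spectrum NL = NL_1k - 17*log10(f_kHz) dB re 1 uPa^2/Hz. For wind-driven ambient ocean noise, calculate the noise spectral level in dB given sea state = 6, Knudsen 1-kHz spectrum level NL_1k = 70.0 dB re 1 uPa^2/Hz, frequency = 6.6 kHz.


NL = NL_1k - 17*log10(f_kHz) = 70.0 - 17*log10(6.6) = 70.0 - (13.93) = 56.07

56.07 dB


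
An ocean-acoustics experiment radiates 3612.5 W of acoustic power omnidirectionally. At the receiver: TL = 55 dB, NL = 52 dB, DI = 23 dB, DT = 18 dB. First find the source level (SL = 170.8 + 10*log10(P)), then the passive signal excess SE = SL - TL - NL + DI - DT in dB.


Step 1: SL = 170.8 + 10*log10(3612.5) = 206.38 dB
Step 2: SE = SL - TL - NL + DI - DT = 206.38 - 55 - 52 + 23 - 18 = 104.38

104.38 dB


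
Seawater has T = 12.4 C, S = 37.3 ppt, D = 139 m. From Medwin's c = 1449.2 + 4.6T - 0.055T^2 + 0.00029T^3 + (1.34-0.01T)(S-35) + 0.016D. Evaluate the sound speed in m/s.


c = 1449.2 + 4.6*12.4 - 0.055*12.4^2 + 0.00029*12.4^3 + (1.34 - 0.01*12.4)*(37.3 - 35) + 0.016*139 = 1503.36

1503.36 m/s


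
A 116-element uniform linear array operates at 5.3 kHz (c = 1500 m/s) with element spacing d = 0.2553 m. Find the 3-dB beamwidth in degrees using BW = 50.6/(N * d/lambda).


Step 1: lambda = 1500/5300 = 0.28302 m
Step 2: d/lambda = 0.2553/0.28302 = 0.9021
Step 3: BW = 50.6/(N * d/lambda) = 50.6/(116 * 0.9021) = 0.48

0.48 deg


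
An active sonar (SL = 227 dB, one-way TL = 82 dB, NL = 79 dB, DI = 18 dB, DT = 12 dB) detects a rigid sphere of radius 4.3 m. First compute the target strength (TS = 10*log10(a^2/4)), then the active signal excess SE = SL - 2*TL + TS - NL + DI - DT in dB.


Step 1: TS = 10*log10(4.3^2/4) = 6.65 dB
Step 2: SE = SL - 2*TL + TS - NL + DI - DT = 227 - 2*82 + (6.65) - 79 + 18 - 12 = -3.35

-3.35 dB


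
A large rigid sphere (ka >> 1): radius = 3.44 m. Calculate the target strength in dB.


4.71 dB


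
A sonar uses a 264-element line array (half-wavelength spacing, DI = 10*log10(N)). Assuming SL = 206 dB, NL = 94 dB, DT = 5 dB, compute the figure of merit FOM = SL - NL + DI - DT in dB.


Step 1: DI = 10*log10(264) = 24.22 dB
Step 2: FOM = SL - NL + DI - DT = 206 - 94 + 24.22 - 5 = 131.22

131.22 dB


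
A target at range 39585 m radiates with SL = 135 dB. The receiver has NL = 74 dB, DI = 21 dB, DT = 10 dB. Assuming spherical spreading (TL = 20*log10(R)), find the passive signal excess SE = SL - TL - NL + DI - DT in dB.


Step 1: TL = 20*log10(39585) = 91.95 dB
Step 2: SE = 135 - 91.95 - 74 + 21 - 10 = -19.95

-19.95 dB


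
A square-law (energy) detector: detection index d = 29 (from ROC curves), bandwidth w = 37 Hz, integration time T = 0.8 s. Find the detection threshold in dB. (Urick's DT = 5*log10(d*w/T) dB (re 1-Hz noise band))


DT = 5*log10(d*w/T) = 5*log10(29 * 37 / 0.8) = 5*log10(1341.25) = 15.64

15.64 dB


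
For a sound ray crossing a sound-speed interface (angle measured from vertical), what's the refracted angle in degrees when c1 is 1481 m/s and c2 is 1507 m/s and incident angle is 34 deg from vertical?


sin(theta2) = (c2/c1)*sin(theta1) = (1507/1481)*sin(34 deg) = 0.56901
theta2 = arcsin(0.56901) = 34.68

34.68 deg


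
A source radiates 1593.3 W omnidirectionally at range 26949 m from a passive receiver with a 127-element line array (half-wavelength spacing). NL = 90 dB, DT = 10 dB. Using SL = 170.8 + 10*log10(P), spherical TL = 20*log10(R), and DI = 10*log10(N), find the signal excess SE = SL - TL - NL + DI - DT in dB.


Step 1: SL = 170.8 + 10*log10(1593.3) = 202.82 dB
Step 2: TL = 20*log10(26949) = 88.61 dB
Step 3: DI = 10*log10(127) = 21.04 dB
Step 4: SE = SL - TL - NL + DI - DT = 202.82 - 88.61 - 90 + 21.04 - 10 = 35.25

35.25 dB


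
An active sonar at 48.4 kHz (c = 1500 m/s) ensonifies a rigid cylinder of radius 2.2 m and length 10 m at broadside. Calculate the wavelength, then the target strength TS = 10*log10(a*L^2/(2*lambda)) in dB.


Step 1: lambda = c/f = 1500/48400 = 0.03099 m
Step 2: TS = 10*log10(a*L^2/(2*lambda)) = 10*log10(2.2*10^2/(2*0.03099)) = 35.5

35.5 dB


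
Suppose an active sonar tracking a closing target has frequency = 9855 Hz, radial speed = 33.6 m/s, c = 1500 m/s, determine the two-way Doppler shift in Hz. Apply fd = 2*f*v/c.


fd = 2*f*v/c = 2 * 9855 * 33.6 / 1500 = 441.5

441.5 Hz


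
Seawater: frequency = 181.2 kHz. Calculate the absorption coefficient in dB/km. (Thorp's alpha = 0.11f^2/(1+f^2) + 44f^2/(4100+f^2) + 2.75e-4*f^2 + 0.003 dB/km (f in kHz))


48.258 dB/km


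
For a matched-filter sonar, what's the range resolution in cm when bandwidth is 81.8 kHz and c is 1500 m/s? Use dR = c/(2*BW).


dR = c/(2*BW) = 1500 / (2 * 81.8e3) = 0.0092 m = 0.92 cm

0.92 cm


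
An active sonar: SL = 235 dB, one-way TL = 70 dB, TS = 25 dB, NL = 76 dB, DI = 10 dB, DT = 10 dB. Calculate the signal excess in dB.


SE = SL - 2*TL + TS - NL + DI - DT = 235 - 2*70 + (25) - 76 + 10 - 10 = 44

44 dB


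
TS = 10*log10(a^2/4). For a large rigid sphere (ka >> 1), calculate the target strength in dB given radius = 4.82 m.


TS = 10*log10(4.82^2 / 4) = 10*log10(5.8081) = 7.64

7.64 dB


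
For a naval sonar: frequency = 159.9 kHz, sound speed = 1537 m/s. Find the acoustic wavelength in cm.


lambda = c/f = 1537 / 159900 = 0.0096 m = 0.96 cm

0.96 cm


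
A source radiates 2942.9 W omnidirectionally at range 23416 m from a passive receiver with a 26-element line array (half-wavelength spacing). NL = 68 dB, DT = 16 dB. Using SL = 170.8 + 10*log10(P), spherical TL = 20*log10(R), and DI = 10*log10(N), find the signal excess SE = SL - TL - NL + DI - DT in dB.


Step 1: SL = 170.8 + 10*log10(2942.9) = 205.49 dB
Step 2: TL = 20*log10(23416) = 87.39 dB
Step 3: DI = 10*log10(26) = 14.15 dB
Step 4: SE = SL - TL - NL + DI - DT = 205.49 - 87.39 - 68 + 14.15 - 16 = 48.25

48.25 dB


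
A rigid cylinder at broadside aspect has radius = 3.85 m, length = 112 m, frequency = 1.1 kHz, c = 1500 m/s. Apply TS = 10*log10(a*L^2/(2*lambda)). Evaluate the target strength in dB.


lambda = 1500/1100 = 1.36364 m
TS = 10*log10(3.85*112^2/(2*1.36364)) = 42.48

42.48 dB


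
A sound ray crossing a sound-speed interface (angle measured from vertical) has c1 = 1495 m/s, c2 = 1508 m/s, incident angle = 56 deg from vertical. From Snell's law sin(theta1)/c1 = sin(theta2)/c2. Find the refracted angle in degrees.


56.75 deg


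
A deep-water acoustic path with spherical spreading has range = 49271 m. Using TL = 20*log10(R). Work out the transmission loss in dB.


TL = 20*log10(49271) = 93.85

93.85 dB


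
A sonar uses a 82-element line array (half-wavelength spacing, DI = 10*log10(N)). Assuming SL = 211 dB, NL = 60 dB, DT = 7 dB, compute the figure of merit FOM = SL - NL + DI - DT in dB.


Step 1: DI = 10*log10(82) = 19.14 dB
Step 2: FOM = SL - NL + DI - DT = 211 - 60 + 19.14 - 7 = 163.14

163.14 dB


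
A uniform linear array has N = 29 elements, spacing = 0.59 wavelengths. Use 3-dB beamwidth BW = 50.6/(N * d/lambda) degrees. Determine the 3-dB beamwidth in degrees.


BW = 50.6 / (29 * 0.59) = 50.6 / 17.11 = 2.96

2.96 deg


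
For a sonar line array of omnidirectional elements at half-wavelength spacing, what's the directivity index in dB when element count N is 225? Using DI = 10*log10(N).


23.52 dB


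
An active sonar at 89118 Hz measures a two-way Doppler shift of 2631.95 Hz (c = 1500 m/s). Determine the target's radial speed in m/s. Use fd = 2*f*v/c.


From fd = 2*f*v/c, v = c*fd/(2*f) = 1500 * 2631.95 / (2*89118) = 22.15

22.15 m/s


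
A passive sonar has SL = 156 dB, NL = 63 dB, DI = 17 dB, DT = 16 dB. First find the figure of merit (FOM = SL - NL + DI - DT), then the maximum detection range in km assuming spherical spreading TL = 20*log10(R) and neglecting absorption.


Step 1: FOM = SL - NL + DI - DT = 156 - 63 + 17 - 16 = 94 dB
Step 2: at max range FOM = TL = 20*log10(R), so R = 10^(94/20) = 50118.72 m = 50.12 km

50.12 km


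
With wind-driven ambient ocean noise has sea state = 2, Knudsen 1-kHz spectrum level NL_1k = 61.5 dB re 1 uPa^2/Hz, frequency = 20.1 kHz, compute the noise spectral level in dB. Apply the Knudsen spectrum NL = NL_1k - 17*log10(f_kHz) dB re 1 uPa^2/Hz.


NL = NL_1k - 17*log10(f_kHz) = 61.5 - 17*log10(20.1) = 61.5 - (22.15) = 39.35

39.35 dB


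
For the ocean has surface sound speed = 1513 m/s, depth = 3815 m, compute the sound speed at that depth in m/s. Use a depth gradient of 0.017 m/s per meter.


1577.855 m/s


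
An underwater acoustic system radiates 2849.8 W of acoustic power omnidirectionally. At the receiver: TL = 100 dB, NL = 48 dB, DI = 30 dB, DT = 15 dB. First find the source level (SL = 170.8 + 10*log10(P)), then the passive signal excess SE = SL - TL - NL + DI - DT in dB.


Step 1: SL = 170.8 + 10*log10(2849.8) = 205.35 dB
Step 2: SE = SL - TL - NL + DI - DT = 205.35 - 100 - 48 + 30 - 15 = 72.35

72.35 dB


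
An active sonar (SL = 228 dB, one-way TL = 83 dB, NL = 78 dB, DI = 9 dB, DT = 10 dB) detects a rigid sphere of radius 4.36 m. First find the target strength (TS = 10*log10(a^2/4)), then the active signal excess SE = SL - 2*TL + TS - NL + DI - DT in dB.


Step 1: TS = 10*log10(4.36^2/4) = 6.77 dB
Step 2: SE = SL - 2*TL + TS - NL + DI - DT = 228 - 2*83 + (6.77) - 78 + 9 - 10 = -10.23

-10.23 dB


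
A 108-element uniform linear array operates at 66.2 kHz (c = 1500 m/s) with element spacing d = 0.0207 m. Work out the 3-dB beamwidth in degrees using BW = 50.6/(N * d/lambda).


0.51 deg


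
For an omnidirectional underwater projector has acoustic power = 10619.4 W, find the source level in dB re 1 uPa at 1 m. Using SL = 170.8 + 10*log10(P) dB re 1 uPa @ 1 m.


SL = 170.8 + 10*log10(10619.4) = 170.8 + 40.26 = 211.06

211.06 dB


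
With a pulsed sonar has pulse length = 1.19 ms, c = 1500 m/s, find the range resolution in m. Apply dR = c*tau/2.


dR = c*tau/2 = 1500 * 1.19e-3 / 2 = 0.8925

0.8925 m


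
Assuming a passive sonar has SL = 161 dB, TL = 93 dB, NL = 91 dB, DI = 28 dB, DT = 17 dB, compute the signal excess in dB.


-12 dB


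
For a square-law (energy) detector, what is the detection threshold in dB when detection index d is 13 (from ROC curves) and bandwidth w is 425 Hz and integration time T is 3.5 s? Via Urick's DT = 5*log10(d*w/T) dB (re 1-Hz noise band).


15.99 dB


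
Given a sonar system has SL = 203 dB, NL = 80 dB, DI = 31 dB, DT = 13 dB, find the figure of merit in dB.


FOM = SL - NL + DI - DT = 203 - 80 + 31 - 13 = 141

141 dB


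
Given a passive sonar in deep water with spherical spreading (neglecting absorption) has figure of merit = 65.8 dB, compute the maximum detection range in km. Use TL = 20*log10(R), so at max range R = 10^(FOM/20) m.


At max range FOM = TL, so 20*log10(R) = 65.8
R = 10^(65.8/20) = 1949.84 m = 1.95 km

1.95 km


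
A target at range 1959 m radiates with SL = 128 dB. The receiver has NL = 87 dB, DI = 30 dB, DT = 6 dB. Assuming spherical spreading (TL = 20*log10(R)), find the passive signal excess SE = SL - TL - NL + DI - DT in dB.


-0.84 dB


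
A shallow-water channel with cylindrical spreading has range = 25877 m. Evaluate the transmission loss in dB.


TL = 10*log10(25877) = 44.13

44.13 dB


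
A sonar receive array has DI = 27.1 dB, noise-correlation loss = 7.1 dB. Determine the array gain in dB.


20.0 dB


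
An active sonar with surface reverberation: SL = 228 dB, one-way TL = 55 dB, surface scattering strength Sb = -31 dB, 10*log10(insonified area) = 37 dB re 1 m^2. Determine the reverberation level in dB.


124 dB


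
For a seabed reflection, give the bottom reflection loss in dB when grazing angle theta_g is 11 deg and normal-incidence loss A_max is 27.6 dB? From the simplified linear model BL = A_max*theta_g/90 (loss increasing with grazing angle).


BL = A_max * theta_g / 90 = 27.6 * 11 / 90 = 3.37

3.37 dB


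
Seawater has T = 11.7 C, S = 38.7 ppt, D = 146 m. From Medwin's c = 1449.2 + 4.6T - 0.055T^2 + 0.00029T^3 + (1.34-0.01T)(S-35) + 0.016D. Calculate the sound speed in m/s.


c = 1449.2 + 4.6*11.7 - 0.055*11.7^2 + 0.00029*11.7^3 + (1.34 - 0.01*11.7)*(38.7 - 35) + 0.016*146 = 1502.82

1502.82 m/s


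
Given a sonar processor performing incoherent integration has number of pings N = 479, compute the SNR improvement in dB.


Gain = 5*log10(479) = 13.4

13.4 dB


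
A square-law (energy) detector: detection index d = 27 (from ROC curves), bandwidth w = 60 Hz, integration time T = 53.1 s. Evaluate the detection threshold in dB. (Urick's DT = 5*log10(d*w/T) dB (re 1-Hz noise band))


DT = 5*log10(d*w/T) = 5*log10(27 * 60 / 53.1) = 5*log10(30.51) = 7.42

7.42 dB


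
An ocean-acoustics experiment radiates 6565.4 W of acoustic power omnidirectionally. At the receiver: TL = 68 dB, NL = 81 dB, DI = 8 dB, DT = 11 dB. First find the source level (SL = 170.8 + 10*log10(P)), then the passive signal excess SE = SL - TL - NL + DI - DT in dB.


Step 1: SL = 170.8 + 10*log10(6565.4) = 208.97 dB
Step 2: SE = SL - TL - NL + DI - DT = 208.97 - 68 - 81 + 8 - 11 = 56.97

56.97 dB


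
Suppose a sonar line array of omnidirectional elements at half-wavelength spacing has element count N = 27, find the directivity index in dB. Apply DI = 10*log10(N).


DI = 10*log10(27) = 14.31

14.31 dB


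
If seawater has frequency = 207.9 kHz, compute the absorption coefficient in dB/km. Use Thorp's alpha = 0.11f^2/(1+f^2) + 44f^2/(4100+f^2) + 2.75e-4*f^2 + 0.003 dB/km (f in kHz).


52.187 dB/km


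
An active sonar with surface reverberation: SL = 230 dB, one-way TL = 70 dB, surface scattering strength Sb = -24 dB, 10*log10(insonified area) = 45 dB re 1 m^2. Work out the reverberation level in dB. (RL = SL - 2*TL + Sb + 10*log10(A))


RL = SL - 2*TL + Sb + 10*log10(A) = 230 - 2*70 + (-24) + 45 = 111

111 dB


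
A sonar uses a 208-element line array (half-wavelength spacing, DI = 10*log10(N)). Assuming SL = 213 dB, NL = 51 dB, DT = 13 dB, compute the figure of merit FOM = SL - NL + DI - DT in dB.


172.18 dB


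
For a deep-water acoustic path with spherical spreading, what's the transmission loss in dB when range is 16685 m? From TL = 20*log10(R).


84.45 dB


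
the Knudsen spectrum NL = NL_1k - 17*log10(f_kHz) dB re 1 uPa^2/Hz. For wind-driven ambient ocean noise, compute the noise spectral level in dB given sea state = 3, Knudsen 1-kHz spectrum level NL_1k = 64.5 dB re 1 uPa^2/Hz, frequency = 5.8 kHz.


51.52 dB


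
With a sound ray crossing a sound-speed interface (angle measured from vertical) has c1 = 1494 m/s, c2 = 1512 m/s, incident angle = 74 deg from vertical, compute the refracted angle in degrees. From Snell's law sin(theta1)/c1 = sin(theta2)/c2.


sin(theta2) = (c2/c1)*sin(theta1) = (1512/1494)*sin(74 deg) = 0.97284
theta2 = arcsin(0.97284) = 76.62

76.62 deg


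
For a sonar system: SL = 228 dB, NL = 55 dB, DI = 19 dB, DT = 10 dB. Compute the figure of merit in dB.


FOM = SL - NL + DI - DT = 228 - 55 + 19 - 10 = 182

182 dB


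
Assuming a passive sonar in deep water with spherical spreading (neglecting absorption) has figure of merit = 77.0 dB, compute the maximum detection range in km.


At max range FOM = TL, so 20*log10(R) = 77.0
R = 10^(77.0/20) = 7079.46 m = 7.08 km

7.08 km


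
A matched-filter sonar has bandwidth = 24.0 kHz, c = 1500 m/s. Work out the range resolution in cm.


3.12 cm


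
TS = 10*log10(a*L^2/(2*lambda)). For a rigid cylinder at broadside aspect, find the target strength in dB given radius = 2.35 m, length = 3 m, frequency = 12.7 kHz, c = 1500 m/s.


lambda = 1500/12700 = 0.11811 m
TS = 10*log10(2.35*3^2/(2*0.11811)) = 19.52

19.52 dB


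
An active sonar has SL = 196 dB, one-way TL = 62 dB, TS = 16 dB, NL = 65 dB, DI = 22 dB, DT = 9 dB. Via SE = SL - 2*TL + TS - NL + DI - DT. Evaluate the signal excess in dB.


SE = SL - 2*TL + TS - NL + DI - DT = 196 - 2*62 + (16) - 65 + 22 - 9 = 36

36 dB


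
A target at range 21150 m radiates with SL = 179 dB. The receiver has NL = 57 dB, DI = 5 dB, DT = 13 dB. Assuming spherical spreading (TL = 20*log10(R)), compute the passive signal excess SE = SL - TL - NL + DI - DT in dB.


Step 1: TL = 20*log10(21150) = 86.51 dB
Step 2: SE = 179 - 86.51 - 57 + 5 - 13 = 27.49

27.49 dB


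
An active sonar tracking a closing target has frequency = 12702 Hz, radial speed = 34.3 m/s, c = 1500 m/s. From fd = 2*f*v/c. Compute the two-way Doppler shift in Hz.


580.9 Hz


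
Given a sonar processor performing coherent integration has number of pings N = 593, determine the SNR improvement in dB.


Gain = 10*log10(593) = 27.73

27.73 dB


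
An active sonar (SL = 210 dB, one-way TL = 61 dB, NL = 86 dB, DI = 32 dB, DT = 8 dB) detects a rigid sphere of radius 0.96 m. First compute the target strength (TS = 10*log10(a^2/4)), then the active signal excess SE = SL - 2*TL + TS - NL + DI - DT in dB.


Step 1: TS = 10*log10(0.96^2/4) = -6.38 dB
Step 2: SE = SL - 2*TL + TS - NL + DI - DT = 210 - 2*61 + (-6.38) - 86 + 32 - 8 = 19.62

19.62 dB


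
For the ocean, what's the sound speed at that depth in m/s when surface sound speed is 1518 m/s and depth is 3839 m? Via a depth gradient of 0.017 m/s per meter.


c = 1518 + 0.017 * 3839 = 1583.263

1583.263 m/s


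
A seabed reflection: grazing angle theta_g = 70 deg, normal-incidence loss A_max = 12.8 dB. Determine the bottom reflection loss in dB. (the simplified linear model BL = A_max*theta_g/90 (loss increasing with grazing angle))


9.96 dB


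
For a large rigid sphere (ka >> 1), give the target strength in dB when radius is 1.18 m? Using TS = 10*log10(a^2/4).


TS = 10*log10(1.18^2 / 4) = 10*log10(0.3481) = -4.58

-4.58 dB


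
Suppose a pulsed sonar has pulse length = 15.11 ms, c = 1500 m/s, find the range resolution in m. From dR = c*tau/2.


11.3325 m


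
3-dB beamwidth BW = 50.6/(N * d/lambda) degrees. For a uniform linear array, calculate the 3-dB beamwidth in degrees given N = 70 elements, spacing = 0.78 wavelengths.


BW = 50.6 / (70 * 0.78) = 50.6 / 54.6 = 0.93

0.93 deg


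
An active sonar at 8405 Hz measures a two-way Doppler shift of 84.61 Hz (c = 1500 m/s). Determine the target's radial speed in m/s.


7.55 m/s


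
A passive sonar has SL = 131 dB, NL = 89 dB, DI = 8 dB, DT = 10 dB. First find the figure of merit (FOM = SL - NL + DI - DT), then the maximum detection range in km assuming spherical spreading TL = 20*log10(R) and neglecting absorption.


Step 1: FOM = SL - NL + DI - DT = 131 - 89 + 8 - 10 = 40 dB
Step 2: at max range FOM = TL = 20*log10(R), so R = 10^(40/20) = 100.0 m = 0.1 km

0.1 km


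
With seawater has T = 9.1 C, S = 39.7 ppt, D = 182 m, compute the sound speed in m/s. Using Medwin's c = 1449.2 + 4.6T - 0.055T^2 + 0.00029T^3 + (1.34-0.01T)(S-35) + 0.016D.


1495.51 m/s
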